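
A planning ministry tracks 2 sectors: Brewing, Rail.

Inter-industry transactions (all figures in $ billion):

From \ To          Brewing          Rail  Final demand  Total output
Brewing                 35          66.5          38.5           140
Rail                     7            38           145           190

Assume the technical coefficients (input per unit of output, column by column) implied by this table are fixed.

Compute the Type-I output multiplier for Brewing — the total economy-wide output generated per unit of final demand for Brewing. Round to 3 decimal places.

m_B = 1.459

Technical coefficients a_ij = z_ij / X_j:
  a_BB = 35/140 = 0.25, a_RB = 7/140 = 0.05
  a_BR = 66.5/190 = 0.35, a_RR = 38/190 = 0.20
I − A =
  [   0.75    -0.35]
  [  -0.05     0.80]
det(I−A) = (0.75)(0.80) − (-0.35)(-0.05) = 0.5825
adj(I−A) = [[0.80, 0.35], [0.05, 0.75]]
(I − A)⁻¹ = adj(I−A) / det(I−A) ≈
  [   1.3734     0.6009]
  [   0.0858     1.2876]
The output multiplier for sector j is the column-j sum of the Leontief inverse (I − A)⁻¹ = adj(I−A) / det(I−A).
Column B of adj(I−A): (0.80, 0.05); det(I−A) = 0.5825.
m_B = (0.80 + 0.05) / 0.5825 = 0.85 / 0.5825 ≈ 1.459.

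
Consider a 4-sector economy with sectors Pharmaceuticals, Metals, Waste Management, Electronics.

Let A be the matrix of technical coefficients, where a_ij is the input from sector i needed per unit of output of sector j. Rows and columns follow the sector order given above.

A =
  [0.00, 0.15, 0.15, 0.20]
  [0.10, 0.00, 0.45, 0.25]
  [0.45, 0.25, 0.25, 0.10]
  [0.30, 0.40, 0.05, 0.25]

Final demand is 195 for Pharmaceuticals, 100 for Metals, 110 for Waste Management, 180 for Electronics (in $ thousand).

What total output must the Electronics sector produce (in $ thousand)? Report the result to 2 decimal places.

I − A =
  [   1.00    -0.15    -0.15    -0.20]
  [  -0.10     1.00    -0.45    -0.25]
  [  -0.45    -0.25     0.75    -0.10]
  [  -0.30    -0.40    -0.05     0.75]
Compute the cofactors C_ij = (−1)^(i+j)·(3×3 minor ij) of I−A; the adjugate is their transpose:
adj(I−A) = Cᵀ =
  [ 0.377000   0.180250   0.196000   0.186750]
  [ 0.283000   0.452875   0.346500   0.272625]
  [ 0.364000   0.303625   0.559500   0.272875]
  [ 0.326000   0.333875   0.300500   0.524625]
det(I−A) = Σ_j (I−A)_1j·C_1j = (1.00)(0.377000) + (-0.15)(0.283000) + (-0.15)(0.364000) + (-0.20)(0.326000) = 0.21475
(I − A)⁻¹ = adj(I−A) / det(I−A) ≈
  [   1.7555     0.8393     0.9127     0.8696]
  [   1.3178     2.1088     1.6135     1.2695]
  [   1.6950     1.4139     2.6054     1.2707]
  [   1.5180     1.5547     1.3993     2.4430]
x = (I − A)⁻¹ d = adj(I−A)·d / det(I−A), with det(I−A) = 0.21475:
  x_1 = (0.377000·195 + 0.180250·100 + 0.196000·110 + 0.186750·180) / 0.21475 = 146.715 / 0.21475 ≈ 683.19
  x_2 = (0.283000·195 + 0.452875·100 + 0.346500·110 + 0.272625·180) / 0.21475 = 187.66 / 0.21475 ≈ 873.85
  x_3 = (0.364000·195 + 0.303625·100 + 0.559500·110 + 0.272875·180) / 0.21475 = 212.005 / 0.21475 ≈ 987.22
  x_4 = (0.326000·195 + 0.333875·100 + 0.300500·110 + 0.524625·180) / 0.21475 = 224.445 / 0.21475 ≈ 1045.15

x_4 = 1045.15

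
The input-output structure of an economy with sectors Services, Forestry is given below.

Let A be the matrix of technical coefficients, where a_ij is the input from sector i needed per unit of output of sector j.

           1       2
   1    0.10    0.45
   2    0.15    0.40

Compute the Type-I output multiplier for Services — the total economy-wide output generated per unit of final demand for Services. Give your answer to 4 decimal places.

I − A =
  [   0.90    -0.45]
  [  -0.15     0.60]
det(I−A) = (0.90)(0.60) − (-0.45)(-0.15) = 0.4725
adj(I−A) = [[0.60, 0.45], [0.15, 0.90]]
(I − A)⁻¹ = adj(I−A) / det(I−A) ≈
  [   1.26984     0.95238]
  [   0.31746     1.90476]
The output multiplier for sector j is the column-j sum of the Leontief inverse (I − A)⁻¹ = adj(I−A) / det(I−A).
Column 1 of adj(I−A): (0.60, 0.15); det(I−A) = 0.4725.
m_1 = (0.60 + 0.15) / 0.4725 = 0.75 / 0.4725 ≈ 1.5873.

m_1 = 1.5873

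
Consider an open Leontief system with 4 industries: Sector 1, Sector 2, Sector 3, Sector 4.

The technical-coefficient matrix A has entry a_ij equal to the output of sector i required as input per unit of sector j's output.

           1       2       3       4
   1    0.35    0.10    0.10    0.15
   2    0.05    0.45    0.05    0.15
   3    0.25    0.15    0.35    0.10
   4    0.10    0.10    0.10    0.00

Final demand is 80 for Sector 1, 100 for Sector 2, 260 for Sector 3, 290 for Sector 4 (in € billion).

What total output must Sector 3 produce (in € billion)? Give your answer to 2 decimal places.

I − A =
  [   0.65    -0.10    -0.10    -0.15]
  [  -0.05     0.55    -0.05    -0.15]
  [  -0.25    -0.15     0.65    -0.10]
  [  -0.10    -0.10    -0.10     1.00]
Compute the cofactors C_ij = (−1)^(i+j)·(3×3 minor ij) of I−A; the adjugate is their transpose:
adj(I−A) = Cᵀ =
  [ 0.332000   0.092000   0.069000   0.070500]
  [ 0.058500   0.376500   0.048750   0.070125]
  [ 0.149500   0.131500   0.332250   0.075375]
  [ 0.054000   0.060000   0.045000   0.208500]
det(I−A) = Σ_j (I−A)_1j·C_1j = (0.65)(0.332000) + (-0.10)(0.058500) + (-0.10)(0.149500) + (-0.15)(0.054000) = 0.1869
(I − A)⁻¹ = adj(I−A) / det(I−A) ≈
  [   1.7764     0.4922     0.3692     0.3772]
  [   0.3130     2.0144     0.2608     0.3752]
  [   0.7999     0.7036     1.7777     0.4033]
  [   0.2889     0.3210     0.2408     1.1156]
x = (I − A)⁻¹ d = adj(I−A)·d / det(I−A), with det(I−A) = 0.1869:
  x_1 = (0.332000·80 + 0.092000·100 + 0.069000·260 + 0.070500·290) / 0.1869 = 74.145 / 0.1869 ≈ 396.71
  x_2 = (0.058500·80 + 0.376500·100 + 0.048750·260 + 0.070125·290) / 0.1869 = 75.34125 / 0.1869 ≈ 403.11
  x_3 = (0.149500·80 + 0.131500·100 + 0.332250·260 + 0.075375·290) / 0.1869 = 133.35375 / 0.1869 ≈ 713.50
  x_4 = (0.054000·80 + 0.060000·100 + 0.045000·260 + 0.208500·290) / 0.1869 = 82.485 / 0.1869 ≈ 441.33

x_3 = 713.50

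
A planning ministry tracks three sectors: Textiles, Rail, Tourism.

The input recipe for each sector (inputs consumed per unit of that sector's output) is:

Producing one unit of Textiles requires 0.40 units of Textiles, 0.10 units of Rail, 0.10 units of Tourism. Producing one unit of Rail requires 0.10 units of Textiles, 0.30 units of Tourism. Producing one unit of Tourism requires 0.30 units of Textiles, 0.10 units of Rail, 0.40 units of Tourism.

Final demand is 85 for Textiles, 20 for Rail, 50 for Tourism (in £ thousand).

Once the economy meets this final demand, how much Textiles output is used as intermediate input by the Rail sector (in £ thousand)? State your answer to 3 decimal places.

z_12 = 5.760

I − A =
  [   0.60    -0.10    -0.30]
  [  -0.10     1.00    -0.10]
  [  -0.10    -0.30     0.60]
Cofactors of I−A, C_ij = (−1)^(i+j)·(minor ij) (rows/columns in the sector order above):
  C_11 = (1.00)(0.60) − (-0.10)(-0.30) = 0.5700
  C_12 = −[(-0.10)(0.60) − (-0.10)(-0.10)] = 0.0700
  C_13 = (-0.10)(-0.30) − (1.00)(-0.10) = 0.1300
  C_21 = −[(-0.10)(0.60) − (-0.30)(-0.30)] = 0.1500
  C_22 = (0.60)(0.60) − (-0.30)(-0.10) = 0.3300
  C_23 = −[(0.60)(-0.30) − (-0.10)(-0.10)] = 0.1900
  C_31 = (-0.10)(-0.10) − (-0.30)(1.00) = 0.3100
  C_32 = −[(0.60)(-0.10) − (-0.30)(-0.10)] = 0.0900
  C_33 = (0.60)(1.00) − (-0.10)(-0.10) = 0.5900
det(I−A) = Σ_j (I−A)_1j·C_1j = (0.60)(0.5700) + (-0.10)(0.0700) + (-0.30)(0.1300) = 0.2960
adj(I−A) = Cᵀ =
  [ 0.5700   0.1500   0.3100]
  [ 0.0700   0.3300   0.0900]
  [ 0.1300   0.1900   0.5900]
(I − A)⁻¹ = adj(I−A) / det(I−A) ≈
  [   1.9257     0.5068     1.0473]
  [   0.2365     1.1149     0.3041]
  [   0.4392     0.6419     1.9932]
First solve x = (I − A)⁻¹ d = adj(I−A)·d / det(I−A); in particular x_2 = (0.0700·85 + 0.3300·20 + 0.0900·50) / 0.2960 = 17.05 / 0.2960 ≈ 57.60135.
Intermediate flow from 1 to 2: z_12 = a_12 · x_2 = 0.10 × 17.05 / 0.2960 = 1.705 / 0.2960 ≈ 5.760.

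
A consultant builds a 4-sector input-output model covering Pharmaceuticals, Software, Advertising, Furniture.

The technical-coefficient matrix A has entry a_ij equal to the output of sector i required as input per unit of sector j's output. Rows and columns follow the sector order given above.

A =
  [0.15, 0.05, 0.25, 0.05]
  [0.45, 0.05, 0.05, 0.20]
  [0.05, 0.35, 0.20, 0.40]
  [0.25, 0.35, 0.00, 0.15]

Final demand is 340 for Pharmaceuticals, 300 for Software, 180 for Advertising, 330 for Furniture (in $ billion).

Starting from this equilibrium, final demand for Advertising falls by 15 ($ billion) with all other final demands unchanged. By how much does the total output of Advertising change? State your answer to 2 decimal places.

I − A =
  [   0.85    -0.05    -0.25    -0.05]
  [  -0.45     0.95    -0.05    -0.20]
  [  -0.05    -0.35     0.80    -0.40]
  [  -0.25    -0.35     0.00     0.85]
Compute the cofactors C_ij = (−1)^(i+j)·(3×3 minor ij) of I−A; the adjugate is their transpose:
adj(I−A) = Cᵀ =
  [ 0.568125   0.157375   0.187375   0.158625]
  [ 0.353125   0.532375   0.143625   0.213625]
  [ 0.346250   0.375500   0.585500   0.384250]
  [ 0.312500   0.265500   0.114250   0.561750]
det(I−A) = Σ_j (I−A)_1j·C_1j = (0.85)(0.568125) + (-0.05)(0.353125) + (-0.25)(0.346250) + (-0.05)(0.312500) = 0.3630625
(I − A)⁻¹ = adj(I−A) / det(I−A) ≈
  [   1.5648     0.4335     0.5161     0.4369]
  [   0.9726     1.4663     0.3956     0.5884]
  [   0.9537     1.0343     1.6127     1.0584]
  [   0.8607     0.7313     0.3147     1.5473]
Δx = (I − A)⁻¹ Δd with Δd having -15 in the Advertising component and 0 elsewhere.
So Δx_A = L_AA · (-15), where L_AA = adj(I−A)_AA / det(I−A) = 0.585500 / 0.3630625.
Δx_A = 0.585500 × (-15) / 0.3630625 = -8.7825 / 0.3630625 ≈ -24.19.

Δx_A = -24.19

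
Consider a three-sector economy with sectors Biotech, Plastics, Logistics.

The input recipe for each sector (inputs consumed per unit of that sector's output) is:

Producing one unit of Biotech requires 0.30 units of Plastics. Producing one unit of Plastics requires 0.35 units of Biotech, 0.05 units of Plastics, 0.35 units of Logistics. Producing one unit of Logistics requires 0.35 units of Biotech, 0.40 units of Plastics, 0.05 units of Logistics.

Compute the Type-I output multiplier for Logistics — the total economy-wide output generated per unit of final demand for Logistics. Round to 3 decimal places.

m_3 = 2.911

I − A =
  [   1.00    -0.35    -0.35]
  [  -0.30     0.95    -0.40]
  [   0.00    -0.35     0.95]
Cofactors of I−A, C_ij = (−1)^(i+j)·(minor ij) (rows/columns in the sector order above):
  C_11 = (0.95)(0.95) − (-0.40)(-0.35) = 0.7625
  C_12 = −[(-0.30)(0.95) − (-0.40)(0.00)] = 0.2850
  C_13 = (-0.30)(-0.35) − (0.95)(0.00) = 0.1050
  C_21 = −[(-0.35)(0.95) − (-0.35)(-0.35)] = 0.4550
  C_22 = (1.00)(0.95) − (-0.35)(0.00) = 0.9500
  C_23 = −[(1.00)(-0.35) − (-0.35)(0.00)] = 0.3500
  C_31 = (-0.35)(-0.40) − (-0.35)(0.95) = 0.4725
  C_32 = −[(1.00)(-0.40) − (-0.35)(-0.30)] = 0.5050
  C_33 = (1.00)(0.95) − (-0.35)(-0.30) = 0.8450
det(I−A) = Σ_j (I−A)_1j·C_1j = (1.00)(0.7625) + (-0.35)(0.2850) + (-0.35)(0.1050) = 0.6260
adj(I−A) = Cᵀ =
  [ 0.7625   0.4550   0.4725]
  [ 0.2850   0.9500   0.5050]
  [ 0.1050   0.3500   0.8450]
(I − A)⁻¹ = adj(I−A) / det(I−A) ≈
  [   1.2181     0.7268     0.7548]
  [   0.4553     1.5176     0.8067]
  [   0.1677     0.5591     1.3498]
The output multiplier for sector j is the column-j sum of the Leontief inverse (I − A)⁻¹ = adj(I−A) / det(I−A).
Column 3 of adj(I−A): (0.4725, 0.5050, 0.8450); det(I−A) = 0.6260.
m_3 = (0.4725 + 0.5050 + 0.8450) / 0.6260 = 1.8225 / 0.6260 ≈ 2.911.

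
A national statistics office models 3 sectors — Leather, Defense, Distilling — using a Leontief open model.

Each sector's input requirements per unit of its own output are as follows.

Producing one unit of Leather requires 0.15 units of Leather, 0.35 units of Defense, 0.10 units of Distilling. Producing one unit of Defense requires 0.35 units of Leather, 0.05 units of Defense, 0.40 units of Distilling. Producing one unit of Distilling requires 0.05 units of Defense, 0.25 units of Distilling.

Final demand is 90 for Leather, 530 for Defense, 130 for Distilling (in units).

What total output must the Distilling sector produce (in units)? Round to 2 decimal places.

x_3 = 624.14

I − A =
  [   0.85    -0.35     0.00]
  [  -0.35     0.95    -0.05]
  [  -0.10    -0.40     0.75]
Cofactors of I−A, C_ij = (−1)^(i+j)·(minor ij) (rows/columns in the sector order above):
  C_11 = (0.95)(0.75) − (-0.05)(-0.40) = 0.6925
  C_12 = −[(-0.35)(0.75) − (-0.05)(-0.10)] = 0.2675
  C_13 = (-0.35)(-0.40) − (0.95)(-0.10) = 0.2350
  C_21 = −[(-0.35)(0.75) − (0.00)(-0.40)] = 0.2625
  C_22 = (0.85)(0.75) − (0.00)(-0.10) = 0.6375
  C_23 = −[(0.85)(-0.40) − (-0.35)(-0.10)] = 0.3750
  C_31 = (-0.35)(-0.05) − (0.00)(0.95) = 0.0175
  C_32 = −[(0.85)(-0.05) − (0.00)(-0.35)] = 0.0425
  C_33 = (0.85)(0.95) − (-0.35)(-0.35) = 0.6850
det(I−A) = Σ_j (I−A)_1j·C_1j = (0.85)(0.6925) + (-0.35)(0.2675) + (0.00)(0.2350) = 0.4950
adj(I−A) = Cᵀ =
  [ 0.6925   0.2625   0.0175]
  [ 0.2675   0.6375   0.0425]
  [ 0.2350   0.3750   0.6850]
(I − A)⁻¹ = adj(I−A) / det(I−A) ≈
  [   1.3990     0.5303     0.0354]
  [   0.5404     1.2879     0.0859]
  [   0.4747     0.7576     1.3838]
x = (I − A)⁻¹ d = adj(I−A)·d / det(I−A), with det(I−A) = 0.4950:
  x_1 = (0.6925·90 + 0.2625·530 + 0.0175·130) / 0.4950 = 203.725 / 0.4950 ≈ 411.57
  x_2 = (0.2675·90 + 0.6375·530 + 0.0425·130) / 0.4950 = 367.475 / 0.4950 ≈ 742.37
  x_3 = (0.2350·90 + 0.3750·530 + 0.6850·130) / 0.4950 = 308.95 / 0.4950 ≈ 624.14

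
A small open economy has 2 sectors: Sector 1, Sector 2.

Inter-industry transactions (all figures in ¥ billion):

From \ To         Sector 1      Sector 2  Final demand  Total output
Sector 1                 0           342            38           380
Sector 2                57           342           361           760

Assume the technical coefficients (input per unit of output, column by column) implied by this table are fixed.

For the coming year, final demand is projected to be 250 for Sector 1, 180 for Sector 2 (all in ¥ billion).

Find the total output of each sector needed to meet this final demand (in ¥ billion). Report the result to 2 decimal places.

Technical coefficients a_ij = z_ij / X_j:
  a_11 = 0/380 = 0.00, a_21 = 57/380 = 0.15
  a_12 = 342/760 = 0.45, a_22 = 342/760 = 0.45
I − A =
  [   1.00    -0.45]
  [  -0.15     0.55]
det(I−A) = (1.00)(0.55) − (-0.45)(-0.15) = 0.4825
adj(I−A) = [[0.55, 0.45], [0.15, 1.00]]
(I − A)⁻¹ = adj(I−A) / det(I−A) ≈
  [   1.1399     0.9326]
  [   0.3109     2.0725]
x = (I − A)⁻¹ d = adj(I−A)·d / det(I−A), with det(I−A) = 0.4825:
  x_1 = (0.55·250 + 0.45·180) / 0.4825 = 218.50 / 0.4825 ≈ 452.85
  x_2 = (0.15·250 + 1.00·180) / 0.4825 = 217.50 / 0.4825 ≈ 450.78

x_1 = 452.85, x_2 = 450.78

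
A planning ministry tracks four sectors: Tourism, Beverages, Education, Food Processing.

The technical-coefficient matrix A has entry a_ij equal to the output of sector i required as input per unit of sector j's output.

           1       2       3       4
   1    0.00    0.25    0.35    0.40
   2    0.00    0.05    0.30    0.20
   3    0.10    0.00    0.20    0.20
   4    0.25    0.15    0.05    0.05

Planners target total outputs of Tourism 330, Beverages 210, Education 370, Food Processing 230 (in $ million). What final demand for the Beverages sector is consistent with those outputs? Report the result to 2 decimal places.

d_2 = 42.50

I − A =
  [   1.00    -0.25    -0.35    -0.40]
  [   0.00     0.95    -0.30    -0.20]
  [  -0.10     0.00     0.80    -0.20]
  [  -0.25    -0.15    -0.05     0.95]
d = (I − A) x:
  d_1 = (+1.00)·330 + (-0.25)·210 + (-0.35)·370 + (-0.40)·230 = 56.00
  d_2 = (+0.00)·330 + (+0.95)·210 + (-0.30)·370 + (-0.20)·230 = 42.50
  d_3 = (-0.10)·330 + (+0.00)·210 + (+0.80)·370 + (-0.20)·230 = 217.00
  d_4 = (-0.25)·330 + (-0.15)·210 + (-0.05)·370 + (+0.95)·230 = 86.00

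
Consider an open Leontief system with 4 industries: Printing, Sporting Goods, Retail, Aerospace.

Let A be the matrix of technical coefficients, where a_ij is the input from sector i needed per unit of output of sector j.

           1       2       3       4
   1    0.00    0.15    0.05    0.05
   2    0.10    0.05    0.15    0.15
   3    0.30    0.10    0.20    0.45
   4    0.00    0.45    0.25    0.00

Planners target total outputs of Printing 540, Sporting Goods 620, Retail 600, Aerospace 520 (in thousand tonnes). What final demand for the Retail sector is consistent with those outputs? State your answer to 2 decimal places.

I − A =
  [   1.00    -0.15    -0.05    -0.05]
  [  -0.10     0.95    -0.15    -0.15]
  [  -0.30    -0.10     0.80    -0.45]
  [   0.00    -0.45    -0.25     1.00]
d = (I − A) x:
  d_1 = (+1.00)·540 + (-0.15)·620 + (-0.05)·600 + (-0.05)·520 = 391.00
  d_2 = (-0.10)·540 + (+0.95)·620 + (-0.15)·600 + (-0.15)·520 = 367.00
  d_3 = (-0.30)·540 + (-0.10)·620 + (+0.80)·600 + (-0.45)·520 = 22.00
  d_4 = (+0.00)·540 + (-0.45)·620 + (-0.25)·600 + (+1.00)·520 = 91.00

d_3 = 22.00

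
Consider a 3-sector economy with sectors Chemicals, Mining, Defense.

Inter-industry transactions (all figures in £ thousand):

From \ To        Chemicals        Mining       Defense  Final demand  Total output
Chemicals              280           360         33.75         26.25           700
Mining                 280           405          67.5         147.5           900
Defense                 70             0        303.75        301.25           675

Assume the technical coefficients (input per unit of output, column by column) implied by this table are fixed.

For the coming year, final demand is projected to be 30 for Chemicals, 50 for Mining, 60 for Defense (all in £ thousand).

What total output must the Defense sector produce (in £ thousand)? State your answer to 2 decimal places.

x_D = 159.65

Technical coefficients a_ij = z_ij / X_j:
  a_CC = 280/700 = 0.40, a_MC = 280/700 = 0.40, a_DC = 70/700 = 0.10
  a_CM = 360/900 = 0.40, a_MM = 405/900 = 0.45, a_DM = 0/900 = 0.00
  a_CD = 33.75/675 = 0.05, a_MD = 67.5/675 = 0.10, a_DD = 303.75/675 = 0.45
I − A =
  [   0.60    -0.40    -0.05]
  [  -0.40     0.55    -0.10]
  [  -0.10     0.00     0.55]
Cofactors of I−A, C_ij = (−1)^(i+j)·(minor ij) (rows/columns in the sector order above):
  C_11 = (0.55)(0.55) − (-0.10)(0.00) = 0.3025
  C_12 = −[(-0.40)(0.55) − (-0.10)(-0.10)] = 0.2300
  C_13 = (-0.40)(0.00) − (0.55)(-0.10) = 0.0550
  C_21 = −[(-0.40)(0.55) − (-0.05)(0.00)] = 0.2200
  C_22 = (0.60)(0.55) − (-0.05)(-0.10) = 0.3250
  C_23 = −[(0.60)(0.00) − (-0.40)(-0.10)] = 0.0400
  C_31 = (-0.40)(-0.10) − (-0.05)(0.55) = 0.0675
  C_32 = −[(0.60)(-0.10) − (-0.05)(-0.40)] = 0.0800
  C_33 = (0.60)(0.55) − (-0.40)(-0.40) = 0.1700
det(I−A) = Σ_j (I−A)_1j·C_1j = (0.60)(0.3025) + (-0.40)(0.2300) + (-0.05)(0.0550) = 0.08675
adj(I−A) = Cᵀ =
  [ 0.3025   0.2200   0.0675]
  [ 0.2300   0.3250   0.0800]
  [ 0.0550   0.0400   0.1700]
(I − A)⁻¹ = adj(I−A) / det(I−A) ≈
  [   3.4870     2.5360     0.7781]
  [   2.6513     3.7464     0.9222]
  [   0.6340     0.4611     1.9597]
x = (I − A)⁻¹ d = adj(I−A)·d / det(I−A), with det(I−A) = 0.08675:
  x_C = (0.3025·30 + 0.2200·50 + 0.0675·60) / 0.08675 = 24.125 / 0.08675 ≈ 278.10
  x_M = (0.2300·30 + 0.3250·50 + 0.0800·60) / 0.08675 = 27.95 / 0.08675 ≈ 322.19
  x_D = (0.0550·30 + 0.0400·50 + 0.1700·60) / 0.08675 = 13.85 / 0.08675 ≈ 159.65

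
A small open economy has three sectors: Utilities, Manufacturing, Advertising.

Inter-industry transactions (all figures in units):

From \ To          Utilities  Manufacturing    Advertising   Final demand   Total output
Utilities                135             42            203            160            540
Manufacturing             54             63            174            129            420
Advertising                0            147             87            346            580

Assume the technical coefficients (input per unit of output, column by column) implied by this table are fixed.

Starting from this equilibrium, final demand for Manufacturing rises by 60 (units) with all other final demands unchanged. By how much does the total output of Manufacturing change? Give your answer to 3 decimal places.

Technical coefficients a_ij = z_ij / X_j:
  a_11 = 135/540 = 0.25, a_21 = 54/540 = 0.10, a_31 = 0/540 = 0.00
  a_12 = 42/420 = 0.10, a_22 = 63/420 = 0.15, a_32 = 147/420 = 0.35
  a_13 = 203/580 = 0.35, a_23 = 174/580 = 0.30, a_33 = 87/580 = 0.15
I − A =
  [   0.75    -0.10    -0.35]
  [  -0.10     0.85    -0.30]
  [   0.00    -0.35     0.85]
Cofactors of I−A, C_ij = (−1)^(i+j)·(minor ij) (rows/columns in the sector order above):
  C_11 = (0.85)(0.85) − (-0.30)(-0.35) = 0.6175
  C_12 = −[(-0.10)(0.85) − (-0.30)(0.00)] = 0.0850
  C_13 = (-0.10)(-0.35) − (0.85)(0.00) = 0.0350
  C_21 = −[(-0.10)(0.85) − (-0.35)(-0.35)] = 0.2075
  C_22 = (0.75)(0.85) − (-0.35)(0.00) = 0.6375
  C_23 = −[(0.75)(-0.35) − (-0.10)(0.00)] = 0.2625
  C_31 = (-0.10)(-0.30) − (-0.35)(0.85) = 0.3275
  C_32 = −[(0.75)(-0.30) − (-0.35)(-0.10)] = 0.2600
  C_33 = (0.75)(0.85) − (-0.10)(-0.10) = 0.6275
det(I−A) = Σ_j (I−A)_1j·C_1j = (0.75)(0.6175) + (-0.10)(0.0850) + (-0.35)(0.0350) = 0.442375
adj(I−A) = Cᵀ =
  [ 0.6175   0.2075   0.3275]
  [ 0.0850   0.6375   0.2600]
  [ 0.0350   0.2625   0.6275]
(I − A)⁻¹ = adj(I−A) / det(I−A) ≈
  [   1.3959     0.4691     0.7403]
  [   0.1921     1.4411     0.5877]
  [   0.0791     0.5934     1.4185]
Δx = (I − A)⁻¹ Δd with Δd having +60 in the Manufacturing component and 0 elsewhere.
So Δx_2 = L_22 · (+60), where L_22 = adj(I−A)_22 / det(I−A) = 0.6375 / 0.442375.
Δx_2 = 0.6375 × (+60) / 0.442375 = 38.25 / 0.442375 ≈ 86.465.

Δx_2 = 86.465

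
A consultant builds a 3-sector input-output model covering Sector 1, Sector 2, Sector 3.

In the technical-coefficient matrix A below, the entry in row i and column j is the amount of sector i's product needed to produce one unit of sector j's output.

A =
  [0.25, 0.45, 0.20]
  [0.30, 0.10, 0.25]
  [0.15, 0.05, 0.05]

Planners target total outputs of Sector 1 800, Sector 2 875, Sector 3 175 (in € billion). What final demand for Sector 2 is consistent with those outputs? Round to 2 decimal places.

I − A =
  [   0.75    -0.45    -0.20]
  [  -0.30     0.90    -0.25]
  [  -0.15    -0.05     0.95]
d = (I − A) x:
  d_1 = (+0.75)·800 + (-0.45)·875 + (-0.20)·175 = 171.25
  d_2 = (-0.30)·800 + (+0.90)·875 + (-0.25)·175 = 503.75
  d_3 = (-0.15)·800 + (-0.05)·875 + (+0.95)·175 = 2.50

d_2 = 503.75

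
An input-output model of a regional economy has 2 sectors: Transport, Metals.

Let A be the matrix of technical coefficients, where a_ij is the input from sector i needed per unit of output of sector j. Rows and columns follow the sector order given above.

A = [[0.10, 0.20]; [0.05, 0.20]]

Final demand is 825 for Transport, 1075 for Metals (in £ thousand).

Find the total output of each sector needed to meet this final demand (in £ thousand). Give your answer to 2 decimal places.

x_T = 1232.39, x_M = 1420.77

I − A =
  [   0.90    -0.20]
  [  -0.05     0.80]
det(I−A) = (0.90)(0.80) − (-0.20)(-0.05) = 0.7100
adj(I−A) = [[0.80, 0.20], [0.05, 0.90]]
(I − A)⁻¹ = adj(I−A) / det(I−A) ≈
  [   1.1268     0.2817]
  [   0.0704     1.2676]
x = (I − A)⁻¹ d = adj(I−A)·d / det(I−A), with det(I−A) = 0.7100:
  x_T = (0.80·825 + 0.20·1075) / 0.7100 = 875.00 / 0.7100 ≈ 1232.39
  x_M = (0.05·825 + 0.90·1075) / 0.7100 = 1008.75 / 0.7100 ≈ 1420.77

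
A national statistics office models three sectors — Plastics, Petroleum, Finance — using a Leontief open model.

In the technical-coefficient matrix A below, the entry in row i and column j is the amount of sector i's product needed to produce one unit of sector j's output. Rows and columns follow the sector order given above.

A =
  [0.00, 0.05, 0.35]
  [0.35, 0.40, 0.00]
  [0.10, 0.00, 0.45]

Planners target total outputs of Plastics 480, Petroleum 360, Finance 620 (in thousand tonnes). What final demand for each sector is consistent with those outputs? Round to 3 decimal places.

I − A =
  [   1.00    -0.05    -0.35]
  [  -0.35     0.60     0.00]
  [  -0.10     0.00     0.55]
d = (I − A) x:
  d_1 = (+1.00)·480 + (-0.05)·360 + (-0.35)·620 = 245.000
  d_2 = (-0.35)·480 + (+0.60)·360 + (+0.00)·620 = 48.000
  d_3 = (-0.10)·480 + (+0.00)·360 + (+0.55)·620 = 293.000

d_1 = 245.000, d_2 = 48.000, d_3 = 293.000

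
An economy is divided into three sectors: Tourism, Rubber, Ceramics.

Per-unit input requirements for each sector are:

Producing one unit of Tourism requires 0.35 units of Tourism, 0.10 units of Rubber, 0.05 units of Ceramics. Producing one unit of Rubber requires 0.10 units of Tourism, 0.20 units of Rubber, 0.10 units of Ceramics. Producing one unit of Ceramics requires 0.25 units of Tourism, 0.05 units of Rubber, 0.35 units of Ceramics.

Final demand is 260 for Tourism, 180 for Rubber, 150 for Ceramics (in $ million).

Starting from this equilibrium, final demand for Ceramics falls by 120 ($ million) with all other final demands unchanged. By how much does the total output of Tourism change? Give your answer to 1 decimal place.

Δx_T = -78.0

I − A =
  [   0.65    -0.10    -0.25]
  [  -0.10     0.80    -0.05]
  [  -0.05    -0.10     0.65]
Cofactors of I−A, C_ij = (−1)^(i+j)·(minor ij) (rows/columns in the sector order above):
  C_11 = (0.80)(0.65) − (-0.05)(-0.10) = 0.5150
  C_12 = −[(-0.10)(0.65) − (-0.05)(-0.05)] = 0.0675
  C_13 = (-0.10)(-0.10) − (0.80)(-0.05) = 0.0500
  C_21 = −[(-0.10)(0.65) − (-0.25)(-0.10)] = 0.0900
  C_22 = (0.65)(0.65) − (-0.25)(-0.05) = 0.4100
  C_23 = −[(0.65)(-0.10) − (-0.10)(-0.05)] = 0.0700
  C_31 = (-0.10)(-0.05) − (-0.25)(0.80) = 0.2050
  C_32 = −[(0.65)(-0.05) − (-0.25)(-0.10)] = 0.0575
  C_33 = (0.65)(0.80) − (-0.10)(-0.10) = 0.5100
det(I−A) = Σ_j (I−A)_1j·C_1j = (0.65)(0.5150) + (-0.10)(0.0675) + (-0.25)(0.0500) = 0.3155
adj(I−A) = Cᵀ =
  [ 0.5150   0.0900   0.2050]
  [ 0.0675   0.4100   0.0575]
  [ 0.0500   0.0700   0.5100]
(I − A)⁻¹ = adj(I−A) / det(I−A) ≈
  [   1.6323     0.2853     0.6498]
  [   0.2139     1.2995     0.1823]
  [   0.1585     0.2219     1.6165]
Δx = (I − A)⁻¹ Δd with Δd having -120 in the Ceramics component and 0 elsewhere.
So Δx_T = L_TC · (-120), where L_TC = adj(I−A)_TC / det(I−A) = 0.2050 / 0.3155.
Δx_T = 0.2050 × (-120) / 0.3155 = -24.60 / 0.3155 ≈ -78.0.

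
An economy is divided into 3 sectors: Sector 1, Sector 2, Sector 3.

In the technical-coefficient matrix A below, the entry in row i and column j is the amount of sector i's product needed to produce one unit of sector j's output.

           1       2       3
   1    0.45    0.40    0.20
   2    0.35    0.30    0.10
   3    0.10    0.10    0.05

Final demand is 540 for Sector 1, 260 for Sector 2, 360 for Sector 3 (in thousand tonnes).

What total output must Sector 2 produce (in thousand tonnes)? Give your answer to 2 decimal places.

x_2 = 1782.94

I − A =
  [   0.55    -0.40    -0.20]
  [  -0.35     0.70    -0.10]
  [  -0.10    -0.10     0.95]
Cofactors of I−A, C_ij = (−1)^(i+j)·(minor ij) (rows/columns in the sector order above):
  C_11 = (0.70)(0.95) − (-0.10)(-0.10) = 0.6550
  C_12 = −[(-0.35)(0.95) − (-0.10)(-0.10)] = 0.3425
  C_13 = (-0.35)(-0.10) − (0.70)(-0.10) = 0.1050
  C_21 = −[(-0.40)(0.95) − (-0.20)(-0.10)] = 0.4000
  C_22 = (0.55)(0.95) − (-0.20)(-0.10) = 0.5025
  C_23 = −[(0.55)(-0.10) − (-0.40)(-0.10)] = 0.0950
  C_31 = (-0.40)(-0.10) − (-0.20)(0.70) = 0.1800
  C_32 = −[(0.55)(-0.10) − (-0.20)(-0.35)] = 0.1250
  C_33 = (0.55)(0.70) − (-0.40)(-0.35) = 0.2450
det(I−A) = Σ_j (I−A)_1j·C_1j = (0.55)(0.6550) + (-0.40)(0.3425) + (-0.20)(0.1050) = 0.20225
adj(I−A) = Cᵀ =
  [ 0.6550   0.4000   0.1800]
  [ 0.3425   0.5025   0.1250]
  [ 0.1050   0.0950   0.2450]
(I − A)⁻¹ = adj(I−A) / det(I−A) ≈
  [   3.2386     1.9778     0.8900]
  [   1.6934     2.4845     0.6180]
  [   0.5192     0.4697     1.2114]
x = (I − A)⁻¹ d = adj(I−A)·d / det(I−A), with det(I−A) = 0.20225:
  x_1 = (0.6550·540 + 0.4000·260 + 0.1800·360) / 0.20225 = 522.50 / 0.20225 ≈ 2583.44
  x_2 = (0.3425·540 + 0.5025·260 + 0.1250·360) / 0.20225 = 360.60 / 0.20225 ≈ 1782.94
  x_3 = (0.1050·540 + 0.0950·260 + 0.2450·360) / 0.20225 = 169.60 / 0.20225 ≈ 838.57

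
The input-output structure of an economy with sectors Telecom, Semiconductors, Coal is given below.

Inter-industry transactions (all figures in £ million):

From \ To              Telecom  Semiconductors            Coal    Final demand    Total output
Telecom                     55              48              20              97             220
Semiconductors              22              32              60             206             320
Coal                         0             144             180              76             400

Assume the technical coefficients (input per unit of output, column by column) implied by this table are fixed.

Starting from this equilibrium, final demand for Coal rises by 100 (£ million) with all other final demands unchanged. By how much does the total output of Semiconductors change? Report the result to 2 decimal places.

Technical coefficients a_ij = z_ij / X_j:
  a_TT = 55/220 = 0.25, a_ST = 22/220 = 0.10, a_CT = 0/220 = 0.00
  a_TS = 48/320 = 0.15, a_SS = 32/320 = 0.10, a_CS = 144/320 = 0.45
  a_TC = 20/400 = 0.05, a_SC = 60/400 = 0.15, a_CC = 180/400 = 0.45
I − A =
  [   0.75    -0.15    -0.05]
  [  -0.10     0.90    -0.15]
  [   0.00    -0.45     0.55]
Cofactors of I−A, C_ij = (−1)^(i+j)·(minor ij) (rows/columns in the sector order above):
  C_11 = (0.90)(0.55) − (-0.15)(-0.45) = 0.4275
  C_12 = −[(-0.10)(0.55) − (-0.15)(0.00)] = 0.0550
  C_13 = (-0.10)(-0.45) − (0.90)(0.00) = 0.0450
  C_21 = −[(-0.15)(0.55) − (-0.05)(-0.45)] = 0.1050
  C_22 = (0.75)(0.55) − (-0.05)(0.00) = 0.4125
  C_23 = −[(0.75)(-0.45) − (-0.15)(0.00)] = 0.3375
  C_31 = (-0.15)(-0.15) − (-0.05)(0.90) = 0.0675
  C_32 = −[(0.75)(-0.15) − (-0.05)(-0.10)] = 0.1175
  C_33 = (0.75)(0.90) − (-0.15)(-0.10) = 0.6600
det(I−A) = Σ_j (I−A)_1j·C_1j = (0.75)(0.4275) + (-0.15)(0.0550) + (-0.05)(0.0450) = 0.310125
adj(I−A) = Cᵀ =
  [ 0.4275   0.1050   0.0675]
  [ 0.0550   0.4125   0.1175]
  [ 0.0450   0.3375   0.6600]
(I − A)⁻¹ = adj(I−A) / det(I−A) ≈
  [   1.3785     0.3386     0.2177]
  [   0.1773     1.3301     0.3789]
  [   0.1451     1.0883     2.1282]
Δx = (I − A)⁻¹ Δd with Δd having +100 in the Coal component and 0 elsewhere.
So Δx_S = L_SC · (+100), where L_SC = adj(I−A)_SC / det(I−A) = 0.1175 / 0.310125.
Δx_S = 0.1175 × (+100) / 0.310125 = 11.75 / 0.310125 ≈ 37.89.

Δx_S = 37.89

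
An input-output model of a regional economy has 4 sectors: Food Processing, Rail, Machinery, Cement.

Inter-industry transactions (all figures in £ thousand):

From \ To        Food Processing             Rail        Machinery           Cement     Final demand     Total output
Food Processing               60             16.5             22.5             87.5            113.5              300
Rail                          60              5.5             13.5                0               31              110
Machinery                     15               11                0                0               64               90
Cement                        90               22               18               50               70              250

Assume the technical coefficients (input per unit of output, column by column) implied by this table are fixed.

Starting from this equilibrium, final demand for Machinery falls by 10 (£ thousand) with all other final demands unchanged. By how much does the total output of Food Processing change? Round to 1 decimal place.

Δx_F = -6.4

Technical coefficients a_ij = z_ij / X_j:
  a_FF = 60/300 = 0.20, a_RF = 60/300 = 0.20, a_MF = 15/300 = 0.05, a_CF = 90/300 = 0.30
  a_FR = 16.5/110 = 0.15, a_RR = 5.5/110 = 0.05, a_MR = 11/110 = 0.10, a_CR = 22/110 = 0.20
  a_FM = 22.5/90 = 0.25, a_RM = 13.5/90 = 0.15, a_MM = 0/90 = 0.00, a_CM = 18/90 = 0.20
  a_FC = 87.5/250 = 0.35, a_RC = 0/250 = 0.00, a_MC = 0/250 = 0.00, a_CC = 50/250 = 0.20
I − A =
  [   0.80    -0.15    -0.25    -0.35]
  [  -0.20     0.95    -0.15     0.00]
  [  -0.05    -0.10     1.00     0.00]
  [  -0.30    -0.20    -0.20     0.80]
Compute the cofactors C_ij = (−1)^(i+j)·(3×3 minor ij) of I−A; the adjugate is their transpose:
adj(I−A) = Cᵀ =
  [ 0.748000   0.217000   0.285000   0.327250]
  [ 0.166000   0.521500   0.134250   0.072625]
  [ 0.054000   0.063000   0.470250   0.023625]
  [ 0.335500   0.227500   0.258000   0.700000]
det(I−A) = Σ_j (I−A)_1j·C_1j = (0.80)(0.748000) + (-0.15)(0.166000) + (-0.25)(0.054000) + (-0.35)(0.335500) = 0.442575
(I − A)⁻¹ = adj(I−A) / det(I−A) ≈
  [   1.6901     0.4903     0.6440     0.7394]
  [   0.3751     1.1783     0.3033     0.1641]
  [   0.1220     0.1423     1.0625     0.0534]
  [   0.7581     0.5140     0.5830     1.5817]
Δx = (I − A)⁻¹ Δd with Δd having -10 in the Machinery component and 0 elsewhere.
So Δx_F = L_FM · (-10), where L_FM = adj(I−A)_FM / det(I−A) = 0.285000 / 0.442575.
Δx_F = 0.285000 × (-10) / 0.442575 = -2.85 / 0.442575 ≈ -6.4.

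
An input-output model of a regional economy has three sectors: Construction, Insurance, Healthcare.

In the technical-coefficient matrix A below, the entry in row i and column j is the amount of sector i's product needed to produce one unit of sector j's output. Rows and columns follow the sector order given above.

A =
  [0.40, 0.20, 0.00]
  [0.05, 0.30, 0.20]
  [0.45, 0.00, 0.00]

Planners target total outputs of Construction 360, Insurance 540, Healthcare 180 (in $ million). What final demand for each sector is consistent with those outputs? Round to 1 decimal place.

I − A =
  [   0.60    -0.20     0.00]
  [  -0.05     0.70    -0.20]
  [  -0.45     0.00     1.00]
d = (I − A) x:
  d_C = (+0.60)·360 + (-0.20)·540 + (+0.00)·180 = 108.0
  d_I = (-0.05)·360 + (+0.70)·540 + (-0.20)·180 = 324.0
  d_H = (-0.45)·360 + (+0.00)·540 + (+1.00)·180 = 18.0

d_C = 108.0, d_I = 324.0, d_H = 18.0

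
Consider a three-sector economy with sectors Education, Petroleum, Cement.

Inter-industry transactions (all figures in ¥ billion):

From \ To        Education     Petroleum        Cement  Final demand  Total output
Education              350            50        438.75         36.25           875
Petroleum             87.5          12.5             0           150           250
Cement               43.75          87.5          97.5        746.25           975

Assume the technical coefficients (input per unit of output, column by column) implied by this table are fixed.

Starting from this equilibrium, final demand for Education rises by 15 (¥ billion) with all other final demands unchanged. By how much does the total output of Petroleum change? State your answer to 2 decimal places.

Technical coefficients a_ij = z_ij / X_j:
  a_EE = 350/875 = 0.40, a_PE = 87.5/875 = 0.10, a_CE = 43.75/875 = 0.05
  a_EP = 50/250 = 0.20, a_PP = 12.5/250 = 0.05, a_CP = 87.5/250 = 0.35
  a_EC = 438.75/975 = 0.45, a_PC = 0/975 = 0.00, a_CC = 97.5/975 = 0.10
I − A =
  [   0.60    -0.20    -0.45]
  [  -0.10     0.95     0.00]
  [  -0.05    -0.35     0.90]
Cofactors of I−A, C_ij = (−1)^(i+j)·(minor ij) (rows/columns in the sector order above):
  C_11 = (0.95)(0.90) − (0.00)(-0.35) = 0.8550
  C_12 = −[(-0.10)(0.90) − (0.00)(-0.05)] = 0.0900
  C_13 = (-0.10)(-0.35) − (0.95)(-0.05) = 0.0825
  C_21 = −[(-0.20)(0.90) − (-0.45)(-0.35)] = 0.3375
  C_22 = (0.60)(0.90) − (-0.45)(-0.05) = 0.5175
  C_23 = −[(0.60)(-0.35) − (-0.20)(-0.05)] = 0.2200
  C_31 = (-0.20)(0.00) − (-0.45)(0.95) = 0.4275
  C_32 = −[(0.60)(0.00) − (-0.45)(-0.10)] = 0.0450
  C_33 = (0.60)(0.95) − (-0.20)(-0.10) = 0.5500
det(I−A) = Σ_j (I−A)_1j·C_1j = (0.60)(0.8550) + (-0.20)(0.0900) + (-0.45)(0.0825) = 0.457875
adj(I−A) = Cᵀ =
  [ 0.8550   0.3375   0.4275]
  [ 0.0900   0.5175   0.0450]
  [ 0.0825   0.2200   0.5500]
(I − A)⁻¹ = adj(I−A) / det(I−A) ≈
  [   1.8673     0.7371     0.9337]
  [   0.1966     1.1302     0.0983]
  [   0.1802     0.4805     1.2012]
Δx = (I − A)⁻¹ Δd with Δd having +15 in the Education component and 0 elsewhere.
So Δx_P = L_PE · (+15), where L_PE = adj(I−A)_PE / det(I−A) = 0.0900 / 0.457875.
Δx_P = 0.0900 × (+15) / 0.457875 = 1.35 / 0.457875 ≈ 2.95.

Δx_P = 2.95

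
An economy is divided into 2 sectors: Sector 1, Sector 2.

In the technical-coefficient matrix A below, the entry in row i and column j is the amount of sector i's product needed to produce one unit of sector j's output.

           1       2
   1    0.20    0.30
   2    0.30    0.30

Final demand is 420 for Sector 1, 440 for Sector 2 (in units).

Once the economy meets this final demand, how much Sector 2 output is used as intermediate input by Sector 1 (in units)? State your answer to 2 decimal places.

I − A =
  [   0.80    -0.30]
  [  -0.30     0.70]
det(I−A) = (0.80)(0.70) − (-0.30)(-0.30) = 0.4700
adj(I−A) = [[0.70, 0.30], [0.30, 0.80]]
(I − A)⁻¹ = adj(I−A) / det(I−A) ≈
  [   1.4894     0.6383]
  [   0.6383     1.7021]
First solve x = (I − A)⁻¹ d = adj(I−A)·d / det(I−A); in particular x_1 = (0.70·420 + 0.30·440) / 0.4700 = 426.00 / 0.4700 ≈ 906.3830.
Intermediate flow from 2 to 1: z_21 = a_21 · x_1 = 0.30 × 426.00 / 0.4700 = 127.80 / 0.4700 ≈ 271.91.

z_21 = 271.91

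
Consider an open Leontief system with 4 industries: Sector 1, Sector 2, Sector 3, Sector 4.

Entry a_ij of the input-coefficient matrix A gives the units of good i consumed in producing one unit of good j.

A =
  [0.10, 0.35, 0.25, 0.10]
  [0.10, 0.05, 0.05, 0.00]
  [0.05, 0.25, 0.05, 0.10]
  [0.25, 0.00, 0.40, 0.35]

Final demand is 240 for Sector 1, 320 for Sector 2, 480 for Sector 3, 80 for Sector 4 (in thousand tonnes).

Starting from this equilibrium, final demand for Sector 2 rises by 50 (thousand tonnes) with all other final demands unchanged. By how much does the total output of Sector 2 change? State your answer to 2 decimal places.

Δx_2 = 56.78

I − A =
  [   0.90    -0.35    -0.25    -0.10]
  [  -0.10     0.95    -0.05     0.00]
  [  -0.05    -0.25     0.95    -0.10]
  [  -0.25     0.00    -0.40     0.65]
Compute the cofactors C_ij = (−1)^(i+j)·(3×3 minor ij) of I−A; the adjugate is their transpose:
adj(I−A) = Cᵀ =
  [ 0.540500   0.252750   0.203750   0.114500]
  [ 0.060625   0.479625   0.048250   0.016750]
  [ 0.070875   0.160125   0.509250   0.089250]
  [ 0.251500   0.195750   0.391750   0.748750]
det(I−A) = Σ_j (I−A)_1j·C_1j = (0.90)(0.540500) + (-0.35)(0.060625) + (-0.25)(0.070875) + (-0.10)(0.251500) = 0.4223625
(I − A)⁻¹ = adj(I−A) / det(I−A) ≈
  [   1.2797     0.5984     0.4824     0.2711]
  [   0.1435     1.1356     0.1142     0.0397]
  [   0.1678     0.3791     1.2057     0.2113]
  [   0.5955     0.4635     0.9275     1.7728]
Δx = (I − A)⁻¹ Δd with Δd having +50 in the Sector 2 component and 0 elsewhere.
So Δx_2 = L_22 · (+50), where L_22 = adj(I−A)_22 / det(I−A) = 0.479625 / 0.4223625.
Δx_2 = 0.479625 × (+50) / 0.4223625 = 23.98125 / 0.4223625 ≈ 56.78.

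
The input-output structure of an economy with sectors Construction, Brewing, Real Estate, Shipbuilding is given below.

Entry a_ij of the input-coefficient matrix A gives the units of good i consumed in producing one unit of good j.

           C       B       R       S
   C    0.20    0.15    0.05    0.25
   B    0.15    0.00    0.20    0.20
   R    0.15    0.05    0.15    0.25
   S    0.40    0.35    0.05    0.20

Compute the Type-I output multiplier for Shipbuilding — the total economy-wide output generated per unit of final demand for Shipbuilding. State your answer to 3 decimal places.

m_S = 4.217

I − A =
  [   0.80    -0.15    -0.05    -0.25]
  [  -0.15     1.00    -0.20    -0.20]
  [  -0.15    -0.05     0.85    -0.25]
  [  -0.40    -0.35    -0.05     0.80]
Compute the cofactors C_ij = (−1)^(i+j)·(3×3 minor ij) of I−A; the adjugate is their transpose:
adj(I−A) = Cᵀ =
  [ 0.582000   0.181500   0.092000   0.256000]
  [ 0.213625   0.436125   0.127875   0.215750]
  [ 0.232625   0.143125   0.440875   0.246250]
  [ 0.399000   0.290500   0.129500   0.640500]
det(I−A) = Σ_j (I−A)_1j·C_1j = (0.80)(0.582000) + (-0.15)(0.213625) + (-0.05)(0.232625) + (-0.25)(0.399000) = 0.322175
(I − A)⁻¹ = adj(I−A) / det(I−A) ≈
  [   1.8065     0.5634     0.2856     0.7946]
  [   0.6631     1.3537     0.3969     0.6697]
  [   0.7220     0.4442     1.3684     0.7643]
  [   1.2385     0.9017     0.4020     1.9880]
The output multiplier for sector j is the column-j sum of the Leontief inverse (I − A)⁻¹ = adj(I−A) / det(I−A).
Column S of adj(I−A): (0.256000, 0.215750, 0.246250, 0.640500); det(I−A) = 0.322175.
m_S = (0.256000 + 0.215750 + 0.246250 + 0.640500) / 0.322175 = 1.3585 / 0.322175 ≈ 4.217.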